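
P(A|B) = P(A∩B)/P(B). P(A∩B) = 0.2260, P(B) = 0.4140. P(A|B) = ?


P(A|B) = 0.2260/0.4140 = 0.5459

P(A|B) = 0.5459


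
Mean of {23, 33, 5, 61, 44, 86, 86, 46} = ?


Sum = 23 + 33 + 5 + 61 + 44 + 86 + 86 + 46 = 384
n = 8
Mean = 384/8 = 48.0000

Mean = 48.0000


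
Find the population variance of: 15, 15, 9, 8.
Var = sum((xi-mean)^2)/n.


Mean = 11.7500
Squared deviations: 10.5625, 10.5625, 7.5625, 14.0625
Sum = 42.7500
Variance = 42.7500/4 = 10.6875

Variance = 10.6875


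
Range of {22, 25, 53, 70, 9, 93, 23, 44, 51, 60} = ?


Max = 93, Min = 9
Range = 93 - 9 = 84

Range = 84


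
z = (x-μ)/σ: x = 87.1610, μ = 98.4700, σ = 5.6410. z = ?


z = (87.1610 - 98.4700)/5.6410
= -11.3090/5.6410
= -2.0048

z = -2.0048


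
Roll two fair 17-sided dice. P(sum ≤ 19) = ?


Total outcomes = 17×17 = 289
Favorable (sum ≤ 19): 169
P = 169/289 = 0.5848

P = 0.5848


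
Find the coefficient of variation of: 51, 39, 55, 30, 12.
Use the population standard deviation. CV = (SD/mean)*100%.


Mean = 37.4000
SD = 15.4738
CV = (15.4738/37.4000)*100 = 41.3739%

CV = 41.3739%


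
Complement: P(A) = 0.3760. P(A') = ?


P(not A) = 1 - 0.3760 = 0.6240

P(not A) = 0.6240


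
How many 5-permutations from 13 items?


P(13,5) = 13!/8!
= 6227020800/40320
= 154440

P(13,5) = 154440


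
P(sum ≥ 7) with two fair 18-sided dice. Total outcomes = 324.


Total outcomes = 18×18 = 324
Favorable (sum ≥ 7): 309
P = 309/324 = 0.9537

P = 0.9537


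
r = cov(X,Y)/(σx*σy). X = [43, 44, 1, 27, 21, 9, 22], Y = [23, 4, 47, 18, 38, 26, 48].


Mean X = 23.8571, Mean Y = 29.1429
SD X = 14.817254, SD Y = 14.913355
Cov = -154.408163
r = -154.408163/(14.817254*14.913355) = -0.6988

r = -0.6988


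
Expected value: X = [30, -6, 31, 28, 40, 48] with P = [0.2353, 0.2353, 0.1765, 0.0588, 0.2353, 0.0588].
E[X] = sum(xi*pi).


E[X] = 30*0.2353 - 6*0.2353 + 31*0.1765 + 28*0.0588 + 40*0.2353 + 48*0.0588
= 7.0590 - 1.4118 + 5.4715 + 1.6464 + 9.4120 + 2.8224
= 24.9995

E[X] = 24.9995


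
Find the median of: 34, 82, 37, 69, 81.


Sorted: 34, 37, 69, 81, 82
n = 5 (odd)
Middle value = 69

Median = 69


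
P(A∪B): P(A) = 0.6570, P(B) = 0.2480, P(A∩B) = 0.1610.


P(A∪B) = 0.6570 + 0.2480 - 0.1610
= 0.9050 - 0.1610
= 0.7440

P(A∪B) = 0.7440


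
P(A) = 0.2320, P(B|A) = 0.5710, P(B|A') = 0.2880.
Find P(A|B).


P(B) = P(B|A)*P(A) + P(B|A')*P(A')
= 0.5710*0.2320 + 0.2880*0.7680
= 0.132472 + 0.221184 = 0.353656
P(A|B) = 0.132472/0.353656 = 0.3746

P(A|B) = 0.3746


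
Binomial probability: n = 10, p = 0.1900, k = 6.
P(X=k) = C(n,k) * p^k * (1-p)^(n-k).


C(10,6) = 210
p^6 = 4.704588e-05
(1-p)^4 = 0.430467
P = 210 * 4.704588e-05 * 0.430467 = 0.0043

P(X=6) = 0.0043


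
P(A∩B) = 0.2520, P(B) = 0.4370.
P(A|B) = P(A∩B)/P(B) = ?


P(A|B) = 0.2520/0.4370 = 0.5767

P(A|B) = 0.5767


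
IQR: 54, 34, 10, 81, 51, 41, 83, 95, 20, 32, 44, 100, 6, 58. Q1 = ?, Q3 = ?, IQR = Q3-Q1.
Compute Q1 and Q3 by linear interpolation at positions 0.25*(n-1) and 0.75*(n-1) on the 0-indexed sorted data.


Sorted: 6, 10, 20, 32, 34, 41, 44, 51, 54, 58, 81, 83, 95, 100
Q1 (25th %ile) = 32.5000
Q3 (75th %ile) = 75.2500
IQR = 75.2500 - 32.5000 = 42.7500

IQR = 42.7500


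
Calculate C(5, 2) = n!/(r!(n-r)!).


C(5,2) = 5!/(2! × 3!)
= 120/(2 × 6)
= 10

C(5,2) = 10


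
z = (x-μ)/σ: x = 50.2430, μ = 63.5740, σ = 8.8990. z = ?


z = (50.2430 - 63.5740)/8.8990
= -13.3310/8.8990
= -1.4980

z = -1.4980


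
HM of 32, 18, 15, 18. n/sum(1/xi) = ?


Sum of reciprocals = 1/32 + 1/18 + 1/15 + 1/18 = 0.209028
HM = 4/0.209028 = 19.1362

HM = 19.1362


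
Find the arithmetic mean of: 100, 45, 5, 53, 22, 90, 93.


Sum = 100 + 45 + 5 + 53 + 22 + 90 + 93 = 408
n = 7
Mean = 408/7 = 58.2857

Mean = 58.2857


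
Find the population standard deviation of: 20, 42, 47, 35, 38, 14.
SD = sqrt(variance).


Mean = 32.6667
Variance = 139.2222
SD = sqrt(139.2222) = 11.7992

SD = 11.7992


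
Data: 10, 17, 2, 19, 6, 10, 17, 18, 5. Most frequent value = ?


Frequencies: 2:1, 5:1, 6:1, 10:2, 17:2, 18:1, 19:1
Max frequency = 2
Mode = 10, 17

Mode = 10, 17


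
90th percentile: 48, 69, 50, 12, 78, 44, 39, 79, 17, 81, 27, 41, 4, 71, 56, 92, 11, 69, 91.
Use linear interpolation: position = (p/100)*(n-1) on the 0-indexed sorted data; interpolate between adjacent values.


Sorted: 4, 11, 12, 17, 27, 39, 41, 44, 48, 50, 56, 69, 69, 71, 78, 79, 81, 91, 92
n = 19
Index = 90/100 * 18 = 16.2000
Lower = data[16] = 81, Upper = data[17] = 91
P90 = 81 + 0.2000*(10) = 83.0000

P90 = 83.0000


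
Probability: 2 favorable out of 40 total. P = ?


P = 2/40 = 0.0500

P = 0.0500


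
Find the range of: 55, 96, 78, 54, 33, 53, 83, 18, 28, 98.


Max = 98, Min = 18
Range = 98 - 18 = 80

Range = 80


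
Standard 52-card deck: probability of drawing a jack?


4 jacks in 52 cards
P = 4/52 = 0.0769

P = 0.0769


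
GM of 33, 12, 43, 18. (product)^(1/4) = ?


Product = 33 × 12 × 43 × 18 = 306504
GM = 306504^(1/4) = 23.5293

GM = 23.5293


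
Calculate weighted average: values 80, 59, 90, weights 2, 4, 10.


Numerator = 80*2 + 59*4 + 90*10 = 1296
Denominator = 2 + 4 + 10 = 16
WM = 1296/16 = 81.0000

WM = 81.0000


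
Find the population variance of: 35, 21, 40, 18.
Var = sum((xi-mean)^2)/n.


Mean = 28.5000
Squared deviations: 42.2500, 56.2500, 132.2500, 110.2500
Sum = 341.0000
Variance = 341.0000/4 = 85.2500

Variance = 85.2500


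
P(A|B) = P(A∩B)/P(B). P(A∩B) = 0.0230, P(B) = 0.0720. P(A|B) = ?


P(A|B) = 0.0230/0.0720 = 0.3194

P(A|B) = 0.3194


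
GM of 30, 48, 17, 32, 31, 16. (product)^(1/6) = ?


Product = 30 × 48 × 17 × 32 × 31 × 16 = 388546560
GM = 388546560^(1/6) = 27.0131

GM = 27.0131


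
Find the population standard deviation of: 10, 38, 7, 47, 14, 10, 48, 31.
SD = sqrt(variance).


Mean = 25.6250
Variance = 263.7344
SD = sqrt(263.7344) = 16.2399

SD = 16.2399


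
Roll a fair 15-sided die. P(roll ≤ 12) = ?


Favorable outcomes (roll ≤ 12): 12
Total outcomes = 15
P = 12/15 = 0.8000

P = 0.8000


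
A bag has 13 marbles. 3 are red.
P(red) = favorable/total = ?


P = 3/13 = 0.2308

P = 0.2308


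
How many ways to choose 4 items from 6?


C(6,4) = 6!/(4! × 2!)
= 720/(24 × 2)
= 15

C(6,4) = 15


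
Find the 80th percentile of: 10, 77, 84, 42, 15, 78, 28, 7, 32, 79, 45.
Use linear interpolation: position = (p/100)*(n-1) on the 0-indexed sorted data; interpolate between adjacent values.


Sorted: 7, 10, 15, 28, 32, 42, 45, 77, 78, 79, 84
n = 11
Index = 80/100 * 10 = 8.0000
Lower = data[8] = 78, Upper = data[9] = 79
P80 = 78 + 0*(1) = 78.0000

P80 = 78.0000


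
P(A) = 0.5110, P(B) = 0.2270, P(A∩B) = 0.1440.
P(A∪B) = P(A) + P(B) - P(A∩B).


P(A∪B) = 0.5110 + 0.2270 - 0.1440
= 0.7380 - 0.1440
= 0.5940

P(A∪B) = 0.5940


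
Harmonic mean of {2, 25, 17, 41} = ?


Sum of reciprocals = 1/2 + 1/25 + 1/17 + 1/41 = 0.623214
HM = 4/0.623214 = 6.4183

HM = 6.4183


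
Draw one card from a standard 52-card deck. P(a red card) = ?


26 red cards in 52 cards
P = 26/52 = 0.5000

P = 0.5000


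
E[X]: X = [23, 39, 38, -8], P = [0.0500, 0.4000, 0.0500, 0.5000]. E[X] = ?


E[X] = 23*0.0500 + 39*0.4000 + 38*0.0500 - 8*0.5000
= 1.1500 + 15.6000 + 1.9000 - 4.0000
= 14.6500

E[X] = 14.6500


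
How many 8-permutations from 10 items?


P(10,8) = 10!/2!
= 3628800/2
= 1814400

P(10,8) = 1814400


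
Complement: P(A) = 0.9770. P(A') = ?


P(not A) = 1 - 0.9770 = 0.0230

P(not A) = 0.0230


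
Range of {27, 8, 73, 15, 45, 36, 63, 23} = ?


Max = 73, Min = 8
Range = 73 - 8 = 65

Range = 65


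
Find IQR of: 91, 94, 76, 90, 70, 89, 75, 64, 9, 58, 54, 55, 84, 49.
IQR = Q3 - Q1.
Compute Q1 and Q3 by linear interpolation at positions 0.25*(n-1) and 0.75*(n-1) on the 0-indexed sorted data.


Sorted: 9, 49, 54, 55, 58, 64, 70, 75, 76, 84, 89, 90, 91, 94
Q1 (25th %ile) = 55.7500
Q3 (75th %ile) = 87.7500
IQR = 87.7500 - 55.7500 = 32.0000

IQR = 32.0000


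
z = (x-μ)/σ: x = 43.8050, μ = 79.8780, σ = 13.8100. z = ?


z = (43.8050 - 79.8780)/13.8100
= -36.0730/13.8100
= -2.6121

z = -2.6121


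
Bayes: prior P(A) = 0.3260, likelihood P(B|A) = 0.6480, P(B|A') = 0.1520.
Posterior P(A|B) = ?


P(B) = P(B|A)*P(A) + P(B|A')*P(A')
= 0.6480*0.3260 + 0.1520*0.6740
= 0.211248 + 0.102448 = 0.313696
P(A|B) = 0.211248/0.313696 = 0.6734

P(A|B) = 0.6734


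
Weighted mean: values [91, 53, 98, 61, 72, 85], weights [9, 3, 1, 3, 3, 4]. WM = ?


Numerator = 91*9 + 53*3 + 98*1 + 61*3 + 72*3 + 85*4 = 1815
Denominator = 9 + 3 + 1 + 3 + 3 + 4 = 23
WM = 1815/23 = 78.9130

WM = 78.9130


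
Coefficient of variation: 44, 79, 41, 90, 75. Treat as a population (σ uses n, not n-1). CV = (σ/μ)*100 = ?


Mean = 65.8000
SD = 19.6713
CV = (19.6713/65.8000)*100 = 29.8956%

CV = 29.8956%


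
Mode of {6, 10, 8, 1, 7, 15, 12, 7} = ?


Frequencies: 1:1, 6:1, 7:2, 8:1, 10:1, 12:1, 15:1
Max frequency = 2
Mode = 7

Mode = 7


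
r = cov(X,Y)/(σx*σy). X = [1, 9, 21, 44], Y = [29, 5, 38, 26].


Mean X = 18.7500, Mean Y = 24.5000
SD X = 16.223055, SD Y = 12.093387
Cov = 44.625000
r = 44.625000/(16.223055*12.093387) = 0.2275

r = 0.2275


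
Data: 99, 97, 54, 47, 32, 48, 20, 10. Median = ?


Sorted: 10, 20, 32, 47, 48, 54, 97, 99
n = 8 (even)
Middle values: 47 and 48
Median = (47+48)/2 = 47.5000

Median = 47.5000


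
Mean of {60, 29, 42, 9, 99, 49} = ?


Sum = 60 + 29 + 42 + 9 + 99 + 49 = 288
n = 6
Mean = 288/6 = 48.0000

Mean = 48.0000


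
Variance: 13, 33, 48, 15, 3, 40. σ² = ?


Mean = 25.3333
Squared deviations: 152.1111, 58.7778, 513.7778, 106.7778, 498.7778, 215.1111
Sum = 1545.3333
Variance = 1545.3333/6 = 257.5556

Variance = 257.5556


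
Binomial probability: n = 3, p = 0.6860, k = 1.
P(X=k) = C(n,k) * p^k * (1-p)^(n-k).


C(3,1) = 3
p^1 = 0.686000
(1-p)^2 = 0.098596
P = 3 * 0.686000 * 0.098596 = 0.2029

P(X=1) = 0.2029


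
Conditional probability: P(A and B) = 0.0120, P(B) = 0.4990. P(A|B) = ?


P(A|B) = 0.0120/0.4990 = 0.0240

P(A|B) = 0.0240


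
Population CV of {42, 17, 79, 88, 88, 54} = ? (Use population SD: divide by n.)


Mean = 61.3333
SD = 26.2276
CV = (26.2276/61.3333)*100 = 42.7624%

CV = 42.7624%


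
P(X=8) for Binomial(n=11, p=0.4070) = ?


C(11,8) = 165
p^8 = 0.000753
(1-p)^3 = 0.208528
P = 165 * 0.000753 * 0.208528 = 0.0259

P(X=8) = 0.0259


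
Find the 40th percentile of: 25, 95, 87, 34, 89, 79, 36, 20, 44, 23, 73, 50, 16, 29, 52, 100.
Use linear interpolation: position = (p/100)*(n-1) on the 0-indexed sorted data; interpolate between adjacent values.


Sorted: 16, 20, 23, 25, 29, 34, 36, 44, 50, 52, 73, 79, 87, 89, 95, 100
n = 16
Index = 40/100 * 15 = 6.0000
Lower = data[6] = 36, Upper = data[7] = 44
P40 = 36 + 0*(8) = 36.0000

P40 = 36.0000


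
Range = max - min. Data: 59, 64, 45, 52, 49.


Max = 64, Min = 45
Range = 64 - 45 = 19

Range = 19


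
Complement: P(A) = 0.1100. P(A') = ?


P(not A) = 1 - 0.1100 = 0.8900

P(not A) = 0.8900


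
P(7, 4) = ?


P(7,4) = 7!/3!
= 5040/6
= 840

P(7,4) = 840


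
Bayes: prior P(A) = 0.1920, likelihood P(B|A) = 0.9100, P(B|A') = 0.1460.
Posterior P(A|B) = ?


P(B) = P(B|A)*P(A) + P(B|A')*P(A')
= 0.9100*0.1920 + 0.1460*0.8080
= 0.174720 + 0.117968 = 0.292688
P(A|B) = 0.174720/0.292688 = 0.5969

P(A|B) = 0.5969


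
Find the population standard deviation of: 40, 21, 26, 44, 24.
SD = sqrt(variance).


Mean = 31.0000
Variance = 84.8000
SD = sqrt(84.8000) = 9.2087

SD = 9.2087


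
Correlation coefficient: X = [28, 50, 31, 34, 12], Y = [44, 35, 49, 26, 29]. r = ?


Mean X = 31.0000, Mean Y = 36.6000
SD X = 12.165525, SD Y = 8.731552
Cov = 12.000000
r = 12.000000/(12.165525*8.731552) = 0.1130

r = 0.1130


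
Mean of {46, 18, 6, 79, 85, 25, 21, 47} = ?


Sum = 46 + 18 + 6 + 79 + 85 + 25 + 21 + 47 = 327
n = 8
Mean = 327/8 = 40.8750

Mean = 40.8750


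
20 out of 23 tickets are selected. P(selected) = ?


P = 20/23 = 0.8696

P = 0.8696


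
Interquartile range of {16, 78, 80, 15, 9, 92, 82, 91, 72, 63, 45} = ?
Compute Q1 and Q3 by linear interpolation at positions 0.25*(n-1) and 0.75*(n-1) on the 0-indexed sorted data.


Sorted: 9, 15, 16, 45, 63, 72, 78, 80, 82, 91, 92
Q1 (25th %ile) = 30.5000
Q3 (75th %ile) = 81.0000
IQR = 81.0000 - 30.5000 = 50.5000

IQR = 50.5000


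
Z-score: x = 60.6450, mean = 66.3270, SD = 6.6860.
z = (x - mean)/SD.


z = (60.6450 - 66.3270)/6.6860
= -5.6820/6.6860
= -0.8498

z = -0.8498


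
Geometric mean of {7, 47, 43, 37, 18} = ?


Product = 7 × 47 × 43 × 37 × 18 = 9421902
GM = 9421902^(1/5) = 24.8215

GM = 24.8215


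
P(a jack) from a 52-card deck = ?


4 jacks in 52 cards
P = 4/52 = 0.0769

P = 0.0769


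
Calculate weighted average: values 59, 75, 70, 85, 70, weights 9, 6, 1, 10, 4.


Numerator = 59*9 + 75*6 + 70*1 + 85*10 + 70*4 = 2181
Denominator = 9 + 6 + 1 + 10 + 4 = 30
WM = 2181/30 = 72.7000

WM = 72.7000


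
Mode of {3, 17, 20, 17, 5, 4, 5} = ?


Frequencies: 3:1, 4:1, 5:2, 17:2, 20:1
Max frequency = 2
Mode = 5, 17

Mode = 5, 17


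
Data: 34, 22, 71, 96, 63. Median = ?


Sorted: 22, 34, 63, 71, 96
n = 5 (odd)
Middle value = 63

Median = 63


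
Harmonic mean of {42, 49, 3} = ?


Sum of reciprocals = 1/42 + 1/49 + 1/3 = 0.377551
HM = 3/0.377551 = 7.9459

HM = 7.9459


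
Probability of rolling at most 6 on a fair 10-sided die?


Favorable outcomes (roll ≤ 6): 6
Total outcomes = 10
P = 6/10 = 0.6000

P = 0.6000


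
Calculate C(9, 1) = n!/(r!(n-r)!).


C(9,1) = 9!/(1! × 8!)
= 362880/(1 × 40320)
= 9

C(9,1) = 9


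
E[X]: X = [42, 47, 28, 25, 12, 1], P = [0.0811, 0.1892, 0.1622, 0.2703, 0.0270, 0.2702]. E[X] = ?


E[X] = 42*0.0811 + 47*0.1892 + 28*0.1622 + 25*0.2703 + 12*0.0270 + 1*0.2702
= 3.4062 + 8.8924 + 4.5416 + 6.7575 + 0.3240 + 0.2702
= 24.1919

E[X] = 24.1919


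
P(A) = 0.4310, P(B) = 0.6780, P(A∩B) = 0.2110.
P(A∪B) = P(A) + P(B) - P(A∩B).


P(A∪B) = 0.4310 + 0.6780 - 0.2110
= 1.1090 - 0.2110
= 0.8980

P(A∪B) = 0.8980


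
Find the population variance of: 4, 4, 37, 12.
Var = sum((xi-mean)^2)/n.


Mean = 14.2500
Squared deviations: 105.0625, 105.0625, 517.5625, 5.0625
Sum = 732.7500
Variance = 732.7500/4 = 183.1875

Variance = 183.1875


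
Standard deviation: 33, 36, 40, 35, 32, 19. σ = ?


Mean = 32.5000
Variance = 42.9167
SD = sqrt(42.9167) = 6.5511

SD = 6.5511


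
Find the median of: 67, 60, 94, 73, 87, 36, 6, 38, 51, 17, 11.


Sorted: 6, 11, 17, 36, 38, 51, 60, 67, 73, 87, 94
n = 11 (odd)
Middle value = 51

Median = 51


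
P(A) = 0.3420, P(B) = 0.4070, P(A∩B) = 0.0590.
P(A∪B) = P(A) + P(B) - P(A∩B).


P(A∪B) = 0.3420 + 0.4070 - 0.0590
= 0.7490 - 0.0590
= 0.6900

P(A∪B) = 0.6900


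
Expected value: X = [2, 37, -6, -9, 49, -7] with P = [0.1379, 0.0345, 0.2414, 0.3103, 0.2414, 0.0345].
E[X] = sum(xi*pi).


E[X] = 2*0.1379 + 37*0.0345 - 6*0.2414 - 9*0.3103 + 49*0.2414 - 7*0.0345
= 0.2758 + 1.2765 - 1.4484 - 2.7927 + 11.8286 - 0.2415
= 8.8983

E[X] = 8.8983


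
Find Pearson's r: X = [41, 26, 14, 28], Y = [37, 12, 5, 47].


Mean X = 27.2500, Mean Y = 25.2500
SD X = 9.575359, SD Y = 17.297037
Cov = 115.687500
r = 115.687500/(9.575359*17.297037) = 0.6985

r = 0.6985


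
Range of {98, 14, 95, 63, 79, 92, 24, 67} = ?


Max = 98, Min = 14
Range = 98 - 14 = 84

Range = 84


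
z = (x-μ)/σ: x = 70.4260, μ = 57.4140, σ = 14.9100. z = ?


z = (70.4260 - 57.4140)/14.9100
= 13.0120/14.9100
= 0.8727

z = 0.8727


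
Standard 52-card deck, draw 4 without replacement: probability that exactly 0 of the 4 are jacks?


Hypergeometric: P(X=0) = C(4,0)·C(48,4) / C(52,4)
= 1 × 194580 / 270725
= 194580/270725 = 0.7187

P = 0.7187


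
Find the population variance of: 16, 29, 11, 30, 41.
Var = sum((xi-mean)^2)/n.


Mean = 25.4000
Squared deviations: 88.3600, 12.9600, 207.3600, 21.1600, 243.3600
Sum = 573.2000
Variance = 573.2000/5 = 114.6400

Variance = 114.6400


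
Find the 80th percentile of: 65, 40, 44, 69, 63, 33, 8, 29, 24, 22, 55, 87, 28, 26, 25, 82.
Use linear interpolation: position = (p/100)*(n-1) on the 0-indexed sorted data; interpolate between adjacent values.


Sorted: 8, 22, 24, 25, 26, 28, 29, 33, 40, 44, 55, 63, 65, 69, 82, 87
n = 16
Index = 80/100 * 15 = 12.0000
Lower = data[12] = 65, Upper = data[13] = 69
P80 = 65 + 0*(4) = 65.0000

P80 = 65.0000


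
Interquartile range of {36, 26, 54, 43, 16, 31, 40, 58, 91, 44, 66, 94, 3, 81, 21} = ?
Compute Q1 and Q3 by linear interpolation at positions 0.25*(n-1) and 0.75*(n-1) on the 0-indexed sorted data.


Sorted: 3, 16, 21, 26, 31, 36, 40, 43, 44, 54, 58, 66, 81, 91, 94
Q1 (25th %ile) = 28.5000
Q3 (75th %ile) = 62.0000
IQR = 62.0000 - 28.5000 = 33.5000

IQR = 33.5000


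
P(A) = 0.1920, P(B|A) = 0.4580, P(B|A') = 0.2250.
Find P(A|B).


P(B) = P(B|A)*P(A) + P(B|A')*P(A')
= 0.4580*0.1920 + 0.2250*0.8080
= 0.087936 + 0.181800 = 0.269736
P(A|B) = 0.087936/0.269736 = 0.3260

P(A|B) = 0.3260


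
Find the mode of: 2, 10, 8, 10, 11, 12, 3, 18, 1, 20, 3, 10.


Frequencies: 1:1, 2:1, 3:2, 8:1, 10:3, 11:1, 12:1, 18:1, 20:1
Max frequency = 3
Mode = 10

Mode = 10


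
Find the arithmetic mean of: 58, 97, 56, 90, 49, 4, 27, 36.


Sum = 58 + 97 + 56 + 90 + 49 + 4 + 27 + 36 = 417
n = 8
Mean = 417/8 = 52.1250

Mean = 52.1250


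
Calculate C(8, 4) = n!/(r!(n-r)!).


C(8,4) = 8!/(4! × 4!)
= 40320/(24 × 24)
= 70

C(8,4) = 70


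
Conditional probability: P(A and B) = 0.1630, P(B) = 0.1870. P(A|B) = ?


P(A|B) = 0.1630/0.1870 = 0.8717

P(A|B) = 0.8717


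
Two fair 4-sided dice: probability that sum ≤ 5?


Total outcomes = 4×4 = 16
Favorable (sum ≤ 5): 10
P = 10/16 = 0.6250

P = 0.6250


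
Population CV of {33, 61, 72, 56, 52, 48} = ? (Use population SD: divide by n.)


Mean = 53.6667
SD = 11.9536
CV = (11.9536/53.6667)*100 = 22.2738%

CV = 22.2738%


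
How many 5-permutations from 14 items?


P(14,5) = 14!/9!
= 87178291200/362880
= 240240

P(14,5) = 240240


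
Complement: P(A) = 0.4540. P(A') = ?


P(not A) = 1 - 0.4540 = 0.5460

P(not A) = 0.5460


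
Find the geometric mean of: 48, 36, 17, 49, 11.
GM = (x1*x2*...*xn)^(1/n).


Product = 48 × 36 × 17 × 49 × 11 = 15833664
GM = 15833664^(1/5) = 27.5370

GM = 27.5370


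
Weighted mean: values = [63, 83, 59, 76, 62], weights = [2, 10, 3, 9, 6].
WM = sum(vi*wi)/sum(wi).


Numerator = 63*2 + 83*10 + 59*3 + 76*9 + 62*6 = 2189
Denominator = 2 + 10 + 3 + 9 + 6 = 30
WM = 2189/30 = 72.9667

WM = 72.9667


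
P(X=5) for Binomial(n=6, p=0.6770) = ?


C(6,5) = 6
p^5 = 0.142214
(1-p)^1 = 0.323000
P = 6 * 0.142214 * 0.323000 = 0.2756

P(X=5) = 0.2756


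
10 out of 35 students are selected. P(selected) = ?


P = 10/35 = 0.2857

P = 0.2857


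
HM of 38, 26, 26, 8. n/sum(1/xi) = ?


Sum of reciprocals = 1/38 + 1/26 + 1/26 + 1/8 = 0.228239
HM = 4/0.228239 = 17.5255

HM = 17.5255


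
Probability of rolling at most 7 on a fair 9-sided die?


Favorable outcomes (roll ≤ 7): 7
Total outcomes = 9
P = 7/9 = 0.7778

P = 0.7778


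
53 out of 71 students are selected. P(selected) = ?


P = 53/71 = 0.7465

P = 0.7465


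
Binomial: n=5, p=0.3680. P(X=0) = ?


C(5,0) = 1
p^0 = 1.000000
(1-p)^5 = 0.100829
P = 1 * 1.000000 * 0.100829 = 0.1008

P(X=0) = 0.1008


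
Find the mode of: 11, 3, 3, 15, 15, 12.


Frequencies: 3:2, 11:1, 12:1, 15:2
Max frequency = 2
Mode = 3, 15

Mode = 3, 15


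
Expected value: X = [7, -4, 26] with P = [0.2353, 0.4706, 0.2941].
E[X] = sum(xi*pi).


E[X] = 7*0.2353 - 4*0.4706 + 26*0.2941
= 1.6471 - 1.8824 + 7.6466
= 7.4113

E[X] = 7.4113


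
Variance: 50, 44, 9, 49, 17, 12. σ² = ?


Mean = 30.1667
Squared deviations: 393.3611, 191.3611, 448.0278, 354.6944, 173.3611, 330.0278
Sum = 1890.8333
Variance = 1890.8333/6 = 315.1389

Variance = 315.1389


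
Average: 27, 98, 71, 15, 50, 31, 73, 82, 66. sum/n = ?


Sum = 27 + 98 + 71 + 15 + 50 + 31 + 73 + 82 + 66 = 513
n = 9
Mean = 513/9 = 57.0000

Mean = 57.0000


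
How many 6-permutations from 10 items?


P(10,6) = 10!/4!
= 3628800/24
= 151200

P(10,6) = 151200


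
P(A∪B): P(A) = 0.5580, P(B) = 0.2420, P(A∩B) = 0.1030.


P(A∪B) = 0.5580 + 0.2420 - 0.1030
= 0.8000 - 0.1030
= 0.6970

P(A∪B) = 0.6970


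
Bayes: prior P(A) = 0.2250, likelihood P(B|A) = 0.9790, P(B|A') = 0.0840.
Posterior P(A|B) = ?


P(B) = P(B|A)*P(A) + P(B|A')*P(A')
= 0.9790*0.2250 + 0.0840*0.7750
= 0.220275 + 0.065100 = 0.285375
P(A|B) = 0.220275/0.285375 = 0.7719

P(A|B) = 0.7719


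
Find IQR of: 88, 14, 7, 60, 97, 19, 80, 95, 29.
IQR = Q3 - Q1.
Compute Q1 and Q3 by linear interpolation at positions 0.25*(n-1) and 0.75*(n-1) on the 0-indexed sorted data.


Sorted: 7, 14, 19, 29, 60, 80, 88, 95, 97
Q1 (25th %ile) = 19.0000
Q3 (75th %ile) = 88.0000
IQR = 88.0000 - 19.0000 = 69.0000

IQR = 69.0000


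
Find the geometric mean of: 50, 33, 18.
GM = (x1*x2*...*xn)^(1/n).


Product = 50 × 33 × 18 = 29700
GM = 29700^(1/3) = 30.9684

GM = 30.9684


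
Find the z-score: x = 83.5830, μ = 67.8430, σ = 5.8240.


z = (83.5830 - 67.8430)/5.8240
= 15.7400/5.8240
= 2.7026

z = 2.7026


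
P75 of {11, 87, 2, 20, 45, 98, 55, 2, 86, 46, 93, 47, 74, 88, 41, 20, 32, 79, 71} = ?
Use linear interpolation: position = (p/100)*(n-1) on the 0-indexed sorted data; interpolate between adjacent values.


Sorted: 2, 2, 11, 20, 20, 32, 41, 45, 46, 47, 55, 71, 74, 79, 86, 87, 88, 93, 98
n = 19
Index = 75/100 * 18 = 13.5000
Lower = data[13] = 79, Upper = data[14] = 86
P75 = 79 + 0.5000*(7) = 82.5000

P75 = 82.5000


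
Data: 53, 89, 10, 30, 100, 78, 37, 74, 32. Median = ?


Sorted: 10, 30, 32, 37, 53, 74, 78, 89, 100
n = 9 (odd)
Middle value = 53

Median = 53


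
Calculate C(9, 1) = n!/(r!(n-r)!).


C(9,1) = 9!/(1! × 8!)
= 362880/(1 × 40320)
= 9

C(9,1) = 9


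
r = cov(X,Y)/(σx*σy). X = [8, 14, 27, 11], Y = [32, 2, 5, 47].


Mean X = 15.0000, Mean Y = 21.5000
SD X = 7.245688, SD Y = 18.794946
Cov = -88.500000
r = -88.500000/(7.245688*18.794946) = -0.6499

r = -0.6499


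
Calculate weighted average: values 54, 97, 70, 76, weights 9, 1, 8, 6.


Numerator = 54*9 + 97*1 + 70*8 + 76*6 = 1599
Denominator = 9 + 1 + 8 + 6 = 24
WM = 1599/24 = 66.6250

WM = 66.6250


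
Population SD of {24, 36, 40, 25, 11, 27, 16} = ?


Mean = 25.5714
Variance = 89.3878
SD = sqrt(89.3878) = 9.4545

SD = 9.4545


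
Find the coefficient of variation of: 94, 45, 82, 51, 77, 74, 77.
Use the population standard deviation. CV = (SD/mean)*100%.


Mean = 71.4286
SD = 16.0611
CV = (16.0611/71.4286)*100 = 22.4856%

CV = 22.4856%


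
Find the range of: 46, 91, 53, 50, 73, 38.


Max = 91, Min = 38
Range = 91 - 38 = 53

Range = 53


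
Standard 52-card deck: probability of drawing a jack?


4 jacks in 52 cards
P = 4/52 = 0.0769

P = 0.0769


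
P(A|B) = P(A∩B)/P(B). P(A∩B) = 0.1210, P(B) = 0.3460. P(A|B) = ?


P(A|B) = 0.1210/0.3460 = 0.3497

P(A|B) = 0.3497


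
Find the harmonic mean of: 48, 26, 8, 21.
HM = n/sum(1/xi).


Sum of reciprocals = 1/48 + 1/26 + 1/8 + 1/21 = 0.231914
HM = 4/0.231914 = 17.2478

HM = 17.2478


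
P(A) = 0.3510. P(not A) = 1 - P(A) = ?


P(not A) = 1 - 0.3510 = 0.6490

P(not A) = 0.6490


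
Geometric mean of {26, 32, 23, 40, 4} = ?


Product = 26 × 32 × 23 × 40 × 4 = 3061760
GM = 3061760^(1/5) = 19.8241

GM = 19.8241


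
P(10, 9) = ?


P(10,9) = 10!/1!
= 3628800/1
= 3628800

P(10,9) = 3628800


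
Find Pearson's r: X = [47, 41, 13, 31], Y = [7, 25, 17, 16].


Mean X = 33.0000, Mean Y = 16.2500
SD X = 12.884099, SD Y = 6.378675
Cov = -18.500000
r = -18.500000/(12.884099*6.378675) = -0.2251

r = -0.2251


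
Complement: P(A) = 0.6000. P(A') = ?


P(not A) = 1 - 0.6000 = 0.4000

P(not A) = 0.4000


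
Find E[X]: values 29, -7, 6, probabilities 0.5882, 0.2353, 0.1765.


E[X] = 29*0.5882 - 7*0.2353 + 6*0.1765
= 17.0578 - 1.6471 + 1.0590
= 16.4697

E[X] = 16.4697


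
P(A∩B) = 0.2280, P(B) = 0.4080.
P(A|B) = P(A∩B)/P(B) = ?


P(A|B) = 0.2280/0.4080 = 0.5588

P(A|B) = 0.5588


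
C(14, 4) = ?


C(14,4) = 14!/(4! × 10!)
= 87178291200/(24 × 3628800)
= 1001

C(14,4) = 1001


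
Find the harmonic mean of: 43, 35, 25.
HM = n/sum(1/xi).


Sum of reciprocals = 1/43 + 1/35 + 1/25 = 0.091827
HM = 3/0.091827 = 32.6700

HM = 32.6700


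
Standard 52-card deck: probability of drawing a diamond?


13 diamonds in 52 cards
P = 13/52 = 0.2500

P = 0.2500


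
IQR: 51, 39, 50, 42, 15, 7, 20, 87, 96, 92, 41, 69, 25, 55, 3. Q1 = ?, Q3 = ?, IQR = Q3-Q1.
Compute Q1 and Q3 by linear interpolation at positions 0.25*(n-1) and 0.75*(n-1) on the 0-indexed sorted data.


Sorted: 3, 7, 15, 20, 25, 39, 41, 42, 50, 51, 55, 69, 87, 92, 96
Q1 (25th %ile) = 22.5000
Q3 (75th %ile) = 62.0000
IQR = 62.0000 - 22.5000 = 39.5000

IQR = 39.5000


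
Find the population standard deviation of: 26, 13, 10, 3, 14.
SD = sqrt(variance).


Mean = 13.2000
Variance = 55.7600
SD = sqrt(55.7600) = 7.4673

SD = 7.4673


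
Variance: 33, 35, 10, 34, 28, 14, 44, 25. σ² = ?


Mean = 27.8750
Squared deviations: 26.2656, 50.7656, 319.5156, 37.5156, 0.0156, 192.5156, 260.0156, 8.2656
Sum = 894.8750
Variance = 894.8750/8 = 111.8594

Variance = 111.8594


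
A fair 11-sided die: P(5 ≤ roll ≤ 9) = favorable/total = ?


Favorable outcomes (5 ≤ roll ≤ 9): 5
Total outcomes = 11
P = 5/11 = 0.4545

P = 0.4545


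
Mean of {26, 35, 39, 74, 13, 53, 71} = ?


Sum = 26 + 35 + 39 + 74 + 13 + 53 + 71 = 311
n = 7
Mean = 311/7 = 44.4286

Mean = 44.4286


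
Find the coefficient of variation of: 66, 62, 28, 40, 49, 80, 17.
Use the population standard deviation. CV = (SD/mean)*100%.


Mean = 48.8571
SD = 20.5804
CV = (20.5804/48.8571)*100 = 42.1235%

CV = 42.1235%


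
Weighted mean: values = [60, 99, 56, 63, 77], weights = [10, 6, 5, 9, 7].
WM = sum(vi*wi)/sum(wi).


Numerator = 60*10 + 99*6 + 56*5 + 63*9 + 77*7 = 2580
Denominator = 10 + 6 + 5 + 9 + 7 = 37
WM = 2580/37 = 69.7297

WM = 69.7297


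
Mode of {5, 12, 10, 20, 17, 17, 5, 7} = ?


Frequencies: 5:2, 7:1, 10:1, 12:1, 17:2, 20:1
Max frequency = 2
Mode = 5, 17

Mode = 5, 17


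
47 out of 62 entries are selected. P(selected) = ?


P = 47/62 = 0.7581

P = 0.7581


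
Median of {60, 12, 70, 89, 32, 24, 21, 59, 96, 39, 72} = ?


Sorted: 12, 21, 24, 32, 39, 59, 60, 70, 72, 89, 96
n = 11 (odd)
Middle value = 59

Median = 59


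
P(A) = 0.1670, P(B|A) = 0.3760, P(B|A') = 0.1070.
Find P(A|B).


P(B) = P(B|A)*P(A) + P(B|A')*P(A')
= 0.3760*0.1670 + 0.1070*0.8330
= 0.062792 + 0.089131 = 0.151923
P(A|B) = 0.062792/0.151923 = 0.4133

P(A|B) = 0.4133


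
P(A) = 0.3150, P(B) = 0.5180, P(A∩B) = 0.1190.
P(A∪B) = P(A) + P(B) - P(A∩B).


P(A∪B) = 0.3150 + 0.5180 - 0.1190
= 0.8330 - 0.1190
= 0.7140

P(A∪B) = 0.7140


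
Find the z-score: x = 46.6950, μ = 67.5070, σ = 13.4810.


z = (46.6950 - 67.5070)/13.4810
= -20.8120/13.4810
= -1.5438

z = -1.5438


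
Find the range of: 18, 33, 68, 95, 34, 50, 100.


Max = 100, Min = 18
Range = 100 - 18 = 82

Range = 82


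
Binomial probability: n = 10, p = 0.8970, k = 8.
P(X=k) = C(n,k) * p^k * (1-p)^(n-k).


C(10,8) = 45
p^8 = 0.419121
(1-p)^2 = 0.010609
P = 45 * 0.419121 * 0.010609 = 0.2001

P(X=8) = 0.2001


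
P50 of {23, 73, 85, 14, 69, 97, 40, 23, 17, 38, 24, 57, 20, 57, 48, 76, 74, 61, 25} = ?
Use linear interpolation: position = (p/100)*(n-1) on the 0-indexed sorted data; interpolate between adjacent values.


Sorted: 14, 17, 20, 23, 23, 24, 25, 38, 40, 48, 57, 57, 61, 69, 73, 74, 76, 85, 97
n = 19
Index = 50/100 * 18 = 9.0000
Lower = data[9] = 48, Upper = data[10] = 57
P50 = 48 + 0*(9) = 48.0000

P50 = 48.0000


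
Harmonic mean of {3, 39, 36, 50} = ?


Sum of reciprocals = 1/3 + 1/39 + 1/36 + 1/50 = 0.406752
HM = 4/0.406752 = 9.8340

HM = 9.8340


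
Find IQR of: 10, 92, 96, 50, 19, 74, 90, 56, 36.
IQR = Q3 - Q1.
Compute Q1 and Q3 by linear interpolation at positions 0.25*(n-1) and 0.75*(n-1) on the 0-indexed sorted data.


Sorted: 10, 19, 36, 50, 56, 74, 90, 92, 96
Q1 (25th %ile) = 36.0000
Q3 (75th %ile) = 90.0000
IQR = 90.0000 - 36.0000 = 54.0000

IQR = 54.0000


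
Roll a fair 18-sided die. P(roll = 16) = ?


Favorable outcomes (roll = 16): 1
Total outcomes = 18
P = 1/18 = 0.0556

P = 0.0556


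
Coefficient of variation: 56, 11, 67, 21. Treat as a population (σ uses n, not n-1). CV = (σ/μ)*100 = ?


Mean = 38.7500
SD = 23.3493
CV = (23.3493/38.7500)*100 = 60.2561%

CV = 60.2561%


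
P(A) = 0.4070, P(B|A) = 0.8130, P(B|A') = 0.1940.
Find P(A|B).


P(B) = P(B|A)*P(A) + P(B|A')*P(A')
= 0.8130*0.4070 + 0.1940*0.5930
= 0.330891 + 0.115042 = 0.445933
P(A|B) = 0.330891/0.445933 = 0.7420

P(A|B) = 0.7420


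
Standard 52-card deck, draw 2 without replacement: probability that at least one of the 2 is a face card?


P(at least one) = 1 - P(none)
P(none) = (40/52) × (39/51) = 0.588235
P(at least one) = 1 - 0.588235 = 0.4118

P = 0.4118


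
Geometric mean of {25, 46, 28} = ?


Product = 25 × 46 × 28 = 32200
GM = 32200^(1/3) = 31.8140

GM = 31.8140


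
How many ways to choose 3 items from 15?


C(15,3) = 15!/(3! × 12!)
= 1307674368000/(6 × 479001600)
= 455

C(15,3) = 455


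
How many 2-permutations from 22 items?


P(22,2) = 22!/20!
= 1124000727777607680000/2432902008176640000
= 462

P(22,2) = 462


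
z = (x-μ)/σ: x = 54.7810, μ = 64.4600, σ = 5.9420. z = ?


z = (54.7810 - 64.4600)/5.9420
= -9.6790/5.9420
= -1.6289

z = -1.6289


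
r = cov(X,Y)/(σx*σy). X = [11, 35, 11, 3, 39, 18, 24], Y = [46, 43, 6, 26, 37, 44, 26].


Mean X = 20.1429, Mean Y = 32.5714
SD X = 12.287375, SD Y = 13.264961
Cov = 60.204082
r = 60.204082/(12.287375*13.264961) = 0.3694

r = 0.3694


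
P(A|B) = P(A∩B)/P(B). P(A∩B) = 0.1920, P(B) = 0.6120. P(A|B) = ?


P(A|B) = 0.1920/0.6120 = 0.3137

P(A|B) = 0.3137


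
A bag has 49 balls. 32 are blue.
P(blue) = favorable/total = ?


P = 32/49 = 0.6531

P = 0.6531


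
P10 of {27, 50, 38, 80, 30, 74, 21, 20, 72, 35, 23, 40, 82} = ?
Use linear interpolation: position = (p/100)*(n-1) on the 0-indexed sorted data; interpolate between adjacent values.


Sorted: 20, 21, 23, 27, 30, 35, 38, 40, 50, 72, 74, 80, 82
n = 13
Index = 10/100 * 12 = 1.2000
Lower = data[1] = 21, Upper = data[2] = 23
P10 = 21 + 0.2000*(2) = 21.4000

P10 = 21.4000


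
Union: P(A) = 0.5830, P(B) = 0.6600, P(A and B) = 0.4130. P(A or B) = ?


P(A∪B) = 0.5830 + 0.6600 - 0.4130
= 1.2430 - 0.4130
= 0.8300

P(A∪B) = 0.8300


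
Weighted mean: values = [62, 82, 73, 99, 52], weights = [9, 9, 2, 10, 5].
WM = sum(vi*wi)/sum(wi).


Numerator = 62*9 + 82*9 + 73*2 + 99*10 + 52*5 = 2692
Denominator = 9 + 9 + 2 + 10 + 5 = 35
WM = 2692/35 = 76.9143

WM = 76.9143


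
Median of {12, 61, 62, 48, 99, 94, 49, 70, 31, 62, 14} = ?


Sorted: 12, 14, 31, 48, 49, 61, 62, 62, 70, 94, 99
n = 11 (odd)
Middle value = 61

Median = 61


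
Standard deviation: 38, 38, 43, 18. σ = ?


Mean = 34.2500
Variance = 92.1875
SD = sqrt(92.1875) = 9.6014

SD = 9.6014


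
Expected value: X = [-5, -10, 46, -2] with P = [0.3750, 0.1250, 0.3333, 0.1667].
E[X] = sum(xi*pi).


E[X] = -5*0.3750 - 10*0.1250 + 46*0.3333 - 2*0.1667
= -1.8750 - 1.2500 + 15.3318 - 0.3334
= 11.8734

E[X] = 11.8734


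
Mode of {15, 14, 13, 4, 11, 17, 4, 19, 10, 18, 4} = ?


Frequencies: 4:3, 10:1, 11:1, 13:1, 14:1, 15:1, 17:1, 18:1, 19:1
Max frequency = 3
Mode = 4

Mode = 4


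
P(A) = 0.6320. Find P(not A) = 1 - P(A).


P(not A) = 1 - 0.6320 = 0.3680

P(not A) = 0.3680


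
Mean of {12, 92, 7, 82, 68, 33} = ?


Sum = 12 + 92 + 7 + 82 + 68 + 33 = 294
n = 6
Mean = 294/6 = 49.0000

Mean = 49.0000


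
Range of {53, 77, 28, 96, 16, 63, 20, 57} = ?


Max = 96, Min = 16
Range = 96 - 16 = 80

Range = 80


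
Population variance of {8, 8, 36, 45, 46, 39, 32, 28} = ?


Mean = 30.2500
Squared deviations: 495.0625, 495.0625, 33.0625, 217.5625, 248.0625, 76.5625, 3.0625, 5.0625
Sum = 1573.5000
Variance = 1573.5000/8 = 196.6875

Variance = 196.6875


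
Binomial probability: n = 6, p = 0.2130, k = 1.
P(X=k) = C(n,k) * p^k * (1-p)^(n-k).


C(6,1) = 6
p^1 = 0.213000
(1-p)^5 = 0.301907
P = 6 * 0.213000 * 0.301907 = 0.3858

P(X=1) = 0.3858


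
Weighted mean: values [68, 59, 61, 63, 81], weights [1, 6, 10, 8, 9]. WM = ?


Numerator = 68*1 + 59*6 + 61*10 + 63*8 + 81*9 = 2265
Denominator = 1 + 6 + 10 + 8 + 9 = 34
WM = 2265/34 = 66.6176

WM = 66.6176


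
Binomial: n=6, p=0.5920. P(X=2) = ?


C(6,2) = 15
p^2 = 0.350464
(1-p)^4 = 0.027710
P = 15 * 0.350464 * 0.027710 = 0.1457

P(X=2) = 0.1457


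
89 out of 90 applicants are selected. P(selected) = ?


P = 89/90 = 0.9889

P = 0.9889


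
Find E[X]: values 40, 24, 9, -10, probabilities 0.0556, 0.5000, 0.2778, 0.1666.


E[X] = 40*0.0556 + 24*0.5000 + 9*0.2778 - 10*0.1666
= 2.2240 + 12.0000 + 2.5002 - 1.6660
= 15.0582

E[X] = 15.0582


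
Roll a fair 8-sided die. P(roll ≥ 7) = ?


Favorable outcomes (roll ≥ 7): 2
Total outcomes = 8
P = 2/8 = 0.2500

P = 0.2500


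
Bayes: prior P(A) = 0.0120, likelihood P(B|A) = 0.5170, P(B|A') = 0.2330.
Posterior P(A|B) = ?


P(B) = P(B|A)*P(A) + P(B|A')*P(A')
= 0.5170*0.0120 + 0.2330*0.9880
= 0.006204 + 0.230204 = 0.236408
P(A|B) = 0.006204/0.236408 = 0.0262

P(A|B) = 0.0262


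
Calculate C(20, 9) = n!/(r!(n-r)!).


C(20,9) = 20!/(9! × 11!)
= 2432902008176640000/(362880 × 39916800)
= 167960

C(20,9) = 167960


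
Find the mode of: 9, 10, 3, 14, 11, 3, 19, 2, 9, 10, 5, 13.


Frequencies: 2:1, 3:2, 5:1, 9:2, 10:2, 11:1, 13:1, 14:1, 19:1
Max frequency = 2
Mode = 3, 9, 10

Mode = 3, 9, 10


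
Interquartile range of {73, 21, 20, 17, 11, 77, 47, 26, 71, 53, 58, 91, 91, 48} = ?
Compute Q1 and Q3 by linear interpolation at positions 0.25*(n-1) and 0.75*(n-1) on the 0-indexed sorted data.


Sorted: 11, 17, 20, 21, 26, 47, 48, 53, 58, 71, 73, 77, 91, 91
Q1 (25th %ile) = 22.2500
Q3 (75th %ile) = 72.5000
IQR = 72.5000 - 22.2500 = 50.2500

IQR = 50.2500


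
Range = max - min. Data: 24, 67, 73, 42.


Max = 73, Min = 24
Range = 73 - 24 = 49

Range = 49


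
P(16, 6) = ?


P(16,6) = 16!/10!
= 20922789888000/3628800
= 5765760

P(16,6) = 5765760


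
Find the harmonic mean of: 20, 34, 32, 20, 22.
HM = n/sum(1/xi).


Sum of reciprocals = 1/20 + 1/34 + 1/32 + 1/20 + 1/22 = 0.206116
HM = 5/0.206116 = 24.2581

HM = 24.2581


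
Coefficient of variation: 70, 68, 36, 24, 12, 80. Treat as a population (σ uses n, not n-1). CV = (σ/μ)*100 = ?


Mean = 48.3333
SD = 25.5713
CV = (25.5713/48.3333)*100 = 52.9060%

CV = 52.9060%


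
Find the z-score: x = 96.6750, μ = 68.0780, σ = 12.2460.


z = (96.6750 - 68.0780)/12.2460
= 28.5970/12.2460
= 2.3352

z = 2.3352


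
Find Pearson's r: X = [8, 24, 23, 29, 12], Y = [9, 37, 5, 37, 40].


Mean X = 19.2000, Mean Y = 25.6000
SD X = 7.884161, SD Y = 15.278743
Cov = 34.080000
r = 34.080000/(7.884161*15.278743) = 0.2829

r = 0.2829


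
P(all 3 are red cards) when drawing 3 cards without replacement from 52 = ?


P(all red cards) = (26/52) × (25/51) × (24/50)
= 0.1176

P = 0.1176


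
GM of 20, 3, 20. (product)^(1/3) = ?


Product = 20 × 3 × 20 = 1200
GM = 1200^(1/3) = 10.6266

GM = 10.6266


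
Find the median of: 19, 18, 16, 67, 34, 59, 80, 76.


Sorted: 16, 18, 19, 34, 59, 67, 76, 80
n = 8 (even)
Middle values: 34 and 59
Median = (34+59)/2 = 46.5000

Median = 46.5000


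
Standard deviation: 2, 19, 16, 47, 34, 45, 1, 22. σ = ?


Mean = 23.2500
Variance = 271.4375
SD = sqrt(271.4375) = 16.4754

SD = 16.4754


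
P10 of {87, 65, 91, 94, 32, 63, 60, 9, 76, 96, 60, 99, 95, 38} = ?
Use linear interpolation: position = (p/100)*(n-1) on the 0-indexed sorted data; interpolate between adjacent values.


Sorted: 9, 32, 38, 60, 60, 63, 65, 76, 87, 91, 94, 95, 96, 99
n = 14
Index = 10/100 * 13 = 1.3000
Lower = data[1] = 32, Upper = data[2] = 38
P10 = 32 + 0.3000*(6) = 33.8000

P10 = 33.8000


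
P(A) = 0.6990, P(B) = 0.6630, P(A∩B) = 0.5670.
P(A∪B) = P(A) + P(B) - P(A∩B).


P(A∪B) = 0.6990 + 0.6630 - 0.5670
= 1.3620 - 0.5670
= 0.7950

P(A∪B) = 0.7950


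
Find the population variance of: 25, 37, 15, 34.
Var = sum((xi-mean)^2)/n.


Mean = 27.7500
Squared deviations: 7.5625, 85.5625, 162.5625, 39.0625
Sum = 294.7500
Variance = 294.7500/4 = 73.6875

Variance = 73.6875


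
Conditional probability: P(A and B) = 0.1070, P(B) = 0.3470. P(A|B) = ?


P(A|B) = 0.1070/0.3470 = 0.3084

P(A|B) = 0.3084


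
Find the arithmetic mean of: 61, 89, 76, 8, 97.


Sum = 61 + 89 + 76 + 8 + 97 = 331
n = 5
Mean = 331/5 = 66.2000

Mean = 66.2000


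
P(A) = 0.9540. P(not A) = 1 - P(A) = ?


P(not A) = 1 - 0.9540 = 0.0460

P(not A) = 0.0460


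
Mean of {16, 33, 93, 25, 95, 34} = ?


Sum = 16 + 33 + 93 + 25 + 95 + 34 = 296
n = 6
Mean = 296/6 = 49.3333

Mean = 49.3333


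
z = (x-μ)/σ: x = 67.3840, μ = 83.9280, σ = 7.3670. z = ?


z = (67.3840 - 83.9280)/7.3670
= -16.5440/7.3670
= -2.2457

z = -2.2457


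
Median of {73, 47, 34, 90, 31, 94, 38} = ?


Sorted: 31, 34, 38, 47, 73, 90, 94
n = 7 (odd)
Middle value = 47

Median = 47


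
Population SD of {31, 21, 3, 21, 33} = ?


Mean = 21.8000
Variance = 112.9600
SD = sqrt(112.9600) = 10.6283

SD = 10.6283


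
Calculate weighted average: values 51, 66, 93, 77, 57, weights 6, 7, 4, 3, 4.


Numerator = 51*6 + 66*7 + 93*4 + 77*3 + 57*4 = 1599
Denominator = 6 + 7 + 4 + 3 + 4 = 24
WM = 1599/24 = 66.6250

WM = 66.6250


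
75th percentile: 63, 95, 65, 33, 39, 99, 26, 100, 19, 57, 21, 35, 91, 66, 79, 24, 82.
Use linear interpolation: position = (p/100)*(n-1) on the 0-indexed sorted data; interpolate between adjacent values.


Sorted: 19, 21, 24, 26, 33, 35, 39, 57, 63, 65, 66, 79, 82, 91, 95, 99, 100
n = 17
Index = 75/100 * 16 = 12.0000
Lower = data[12] = 82, Upper = data[13] = 91
P75 = 82 + 0*(9) = 82.0000

P75 = 82.0000


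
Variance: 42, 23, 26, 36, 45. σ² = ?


Mean = 34.4000
Squared deviations: 57.7600, 129.9600, 70.5600, 2.5600, 112.3600
Sum = 373.2000
Variance = 373.2000/5 = 74.6400

Variance = 74.6400


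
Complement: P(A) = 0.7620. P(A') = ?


P(not A) = 1 - 0.7620 = 0.2380

P(not A) = 0.2380


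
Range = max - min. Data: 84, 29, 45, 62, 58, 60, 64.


Max = 84, Min = 29
Range = 84 - 29 = 55

Range = 55


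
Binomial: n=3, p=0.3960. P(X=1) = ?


C(3,1) = 3
p^1 = 0.396000
(1-p)^2 = 0.364816
P = 3 * 0.396000 * 0.364816 = 0.4334

P(X=1) = 0.4334


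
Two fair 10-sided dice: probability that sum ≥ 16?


Total outcomes = 10×10 = 100
Favorable (sum ≥ 16): 15
P = 15/100 = 0.1500

P = 0.1500


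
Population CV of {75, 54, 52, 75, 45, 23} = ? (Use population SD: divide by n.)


Mean = 54.0000
SD = 17.9258
CV = (17.9258/54.0000)*100 = 33.1959%

CV = 33.1959%


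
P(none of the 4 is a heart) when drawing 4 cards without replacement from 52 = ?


P(no hearts) = (39/52) × (38/51) × (37/50) × (36/49)
= 0.3038

P = 0.3038


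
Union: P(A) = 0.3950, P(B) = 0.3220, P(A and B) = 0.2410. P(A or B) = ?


P(A∪B) = 0.3950 + 0.3220 - 0.2410
= 0.7170 - 0.2410
= 0.4760

P(A∪B) = 0.4760


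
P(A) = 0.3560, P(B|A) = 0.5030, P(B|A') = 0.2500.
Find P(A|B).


P(B) = P(B|A)*P(A) + P(B|A')*P(A')
= 0.5030*0.3560 + 0.2500*0.6440
= 0.179068 + 0.161000 = 0.340068
P(A|B) = 0.179068/0.340068 = 0.5266

P(A|B) = 0.5266
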